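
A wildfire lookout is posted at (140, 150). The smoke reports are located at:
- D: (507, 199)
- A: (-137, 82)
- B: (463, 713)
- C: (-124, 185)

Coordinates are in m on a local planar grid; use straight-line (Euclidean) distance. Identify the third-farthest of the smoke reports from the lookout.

A

Distances from the lookout ((140, 150)):
B: 649.1 m
D: 370.3 m
A: 285.2 m
C: 266.3 m
The third-farthest is A at 285.2 m.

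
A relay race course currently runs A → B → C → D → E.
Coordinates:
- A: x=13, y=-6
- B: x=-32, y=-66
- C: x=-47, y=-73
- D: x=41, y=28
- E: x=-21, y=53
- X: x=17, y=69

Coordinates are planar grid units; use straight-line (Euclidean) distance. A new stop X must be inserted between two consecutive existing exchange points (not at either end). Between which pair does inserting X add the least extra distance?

Added distance for inserting X between each consecutive pair:
A–B: 143.7
B–C: 282.8
C–D: 69.3
D–E: 21.9
Smallest added distance is 21.9, inserting between D and E.

between D and E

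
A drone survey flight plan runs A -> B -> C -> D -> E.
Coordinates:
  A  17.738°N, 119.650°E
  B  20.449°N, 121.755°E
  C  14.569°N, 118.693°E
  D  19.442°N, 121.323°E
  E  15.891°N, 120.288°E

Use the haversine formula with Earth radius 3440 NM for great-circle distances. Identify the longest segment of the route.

Leg distances:
A→B: 201.9 NM
B→C: 394.1 NM
C→D: 329.2 NM
D→E: 221.3 NM
The longest leg is B–C at 394.1 NM.

B–C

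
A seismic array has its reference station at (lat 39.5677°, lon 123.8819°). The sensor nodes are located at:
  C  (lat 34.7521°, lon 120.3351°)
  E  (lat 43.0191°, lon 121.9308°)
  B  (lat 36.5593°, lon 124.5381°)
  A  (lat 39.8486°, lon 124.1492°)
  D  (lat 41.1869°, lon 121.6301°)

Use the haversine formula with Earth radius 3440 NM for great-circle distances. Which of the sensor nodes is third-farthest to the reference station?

Distance to each, sorted:
C: 335.2 NM
E: 225.1 NM
B: 183.3 NM
D: 141.6 NM
A: 20.9 NM
The third-farthest is B at 183.3 NM.

B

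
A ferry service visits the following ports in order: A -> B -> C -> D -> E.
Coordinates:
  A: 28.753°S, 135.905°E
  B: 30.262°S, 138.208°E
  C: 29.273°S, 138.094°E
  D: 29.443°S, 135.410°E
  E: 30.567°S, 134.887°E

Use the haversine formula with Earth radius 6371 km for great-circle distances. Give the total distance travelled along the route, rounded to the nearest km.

785 km

Leg distances:
A→B: 279.0 km  (cumulative 279.0 km)
B→C: 110.5 km  (cumulative 389.5 km)
C→D: 260.8 km  (cumulative 650.3 km)
D→E: 134.7 km  (cumulative 785.0 km)
Total route length ≈ 785 km.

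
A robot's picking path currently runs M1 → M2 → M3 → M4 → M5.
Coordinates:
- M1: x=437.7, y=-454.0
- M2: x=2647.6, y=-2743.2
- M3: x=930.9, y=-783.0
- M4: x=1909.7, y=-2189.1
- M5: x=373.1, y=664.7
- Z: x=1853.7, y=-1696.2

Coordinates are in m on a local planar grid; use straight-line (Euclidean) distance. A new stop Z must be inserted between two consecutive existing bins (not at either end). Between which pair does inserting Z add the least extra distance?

Added distance for inserting Z between each consecutive pair:
M1–M2: 15.8 m
M2–M3: 6.6 m
M3–M4: 81.1 m
M4–M5: 41.6 m
Smallest added distance is 6.6 m, inserting between M2 and M3.

between M2 and M3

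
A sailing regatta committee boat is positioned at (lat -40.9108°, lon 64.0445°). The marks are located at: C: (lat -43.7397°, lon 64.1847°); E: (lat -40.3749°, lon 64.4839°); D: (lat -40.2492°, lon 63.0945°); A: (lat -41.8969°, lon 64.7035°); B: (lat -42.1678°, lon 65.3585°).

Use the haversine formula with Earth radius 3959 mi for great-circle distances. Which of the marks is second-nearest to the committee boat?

Distance to each, sorted:
E: 43.6 mi
D: 67.6 mi
A: 76.2 mi
B: 110.3 mi
C: 195.6 mi
The second-nearest is D at 67.6 mi.

D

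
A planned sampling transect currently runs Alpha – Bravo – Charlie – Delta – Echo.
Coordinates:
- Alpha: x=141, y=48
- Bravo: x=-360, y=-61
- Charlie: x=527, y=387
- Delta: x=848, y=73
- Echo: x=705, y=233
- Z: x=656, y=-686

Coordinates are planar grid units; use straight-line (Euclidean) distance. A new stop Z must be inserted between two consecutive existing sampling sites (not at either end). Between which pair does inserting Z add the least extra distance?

between Bravo and Charlie

Added distance for inserting Z between each consecutive pair:
Alpha–Bravo: 1576.8
Bravo–Charlie: 1279.9
Charlie–Delta: 1414.6
Delta–Echo: 1488.6
Smallest added distance is 1279.9, inserting between Bravo and Charlie.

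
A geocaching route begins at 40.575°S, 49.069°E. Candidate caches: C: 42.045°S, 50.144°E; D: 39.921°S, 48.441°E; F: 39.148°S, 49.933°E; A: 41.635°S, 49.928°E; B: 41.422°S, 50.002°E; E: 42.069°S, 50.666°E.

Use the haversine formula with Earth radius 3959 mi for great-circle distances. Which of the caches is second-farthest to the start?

Distances from the start (40.575°S, 49.069°E):
E: 132.4 mi
C: 115.9 mi
F: 108.7 mi
A: 85.8 mi
B: 76.1 mi
D: 56.0 mi
The second-farthest is C at 115.9 mi.

C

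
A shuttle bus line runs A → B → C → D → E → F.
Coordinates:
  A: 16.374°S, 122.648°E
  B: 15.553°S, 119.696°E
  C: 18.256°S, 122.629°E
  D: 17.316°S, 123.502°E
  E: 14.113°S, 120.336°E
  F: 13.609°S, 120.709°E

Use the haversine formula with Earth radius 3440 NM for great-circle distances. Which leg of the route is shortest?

Leg distances:
A→B: 177.4 NM
B→C: 233.9 NM
C→D: 75.3 NM
D→E: 265.4 NM
E→F: 37.3 NM
The shortest leg is E–F at 37.3 NM.

E–F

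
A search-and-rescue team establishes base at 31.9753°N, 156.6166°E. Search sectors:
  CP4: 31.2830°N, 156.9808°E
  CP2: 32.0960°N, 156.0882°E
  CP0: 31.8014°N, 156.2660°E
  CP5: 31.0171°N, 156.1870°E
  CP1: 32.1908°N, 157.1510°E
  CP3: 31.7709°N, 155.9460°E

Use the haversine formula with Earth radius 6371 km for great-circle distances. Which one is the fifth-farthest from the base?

CP2

Distance to each, sorted:
CP5: 114.1 km
CP4: 84.3 km
CP3: 67.3 km
CP1: 55.8 km
CP2: 51.6 km
CP0: 38.3 km
The fifth-farthest is CP2 at 51.6 km.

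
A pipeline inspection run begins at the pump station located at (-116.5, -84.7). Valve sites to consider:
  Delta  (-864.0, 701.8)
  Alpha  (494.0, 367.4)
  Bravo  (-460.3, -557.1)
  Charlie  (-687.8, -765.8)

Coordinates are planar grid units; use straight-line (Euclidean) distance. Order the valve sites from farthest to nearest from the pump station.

Delta, Charlie, Alpha, Bravo

Distances from the pump station:
Delta (-864.0, 701.8): 1085.1
Charlie (-687.8, -765.8): 889.0
Alpha (494.0, 367.4): 759.7
Bravo (-460.3, -557.1): 584.3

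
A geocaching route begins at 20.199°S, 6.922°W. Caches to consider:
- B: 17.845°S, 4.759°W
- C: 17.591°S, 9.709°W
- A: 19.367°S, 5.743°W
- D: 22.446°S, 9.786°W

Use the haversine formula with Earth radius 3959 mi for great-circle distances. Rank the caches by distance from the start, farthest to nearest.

Distance from the start at 20.199°S, 6.922°W to each:
C 17.591°S, 9.709°W: 256.2 mi
D 22.446°S, 9.786°W: 241.0 mi
B 17.845°S, 4.759°W: 215.4 mi
A 19.367°S, 5.743°W: 95.8 mi

C, D, B, A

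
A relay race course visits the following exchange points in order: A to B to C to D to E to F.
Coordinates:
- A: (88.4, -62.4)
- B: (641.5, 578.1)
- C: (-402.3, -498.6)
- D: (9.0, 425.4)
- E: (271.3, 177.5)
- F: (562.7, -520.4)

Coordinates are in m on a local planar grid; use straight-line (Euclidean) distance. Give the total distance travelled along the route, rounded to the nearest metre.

4474 m

Leg distances:
A→B: 846.3 m  (cumulative 846.3 m)
B→C: 1499.6 m  (cumulative 2345.9 m)
C→D: 1011.4 m  (cumulative 3357.3 m)
D→E: 360.9 m  (cumulative 3718.2 m)
E→F: 756.3 m  (cumulative 4474.5 m)
Total route length ≈ 4474 m.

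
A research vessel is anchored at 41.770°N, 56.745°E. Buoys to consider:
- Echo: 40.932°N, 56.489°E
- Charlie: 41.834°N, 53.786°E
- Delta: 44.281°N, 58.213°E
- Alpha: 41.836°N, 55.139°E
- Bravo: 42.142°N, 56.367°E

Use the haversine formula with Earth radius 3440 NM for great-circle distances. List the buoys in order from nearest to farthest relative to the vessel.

Computing each great-circle distance from 41.770°N, 56.745°E:
Bravo 42.142°N, 56.367°E: 28.0 NM
Echo 40.932°N, 56.489°E: 51.6 NM
Alpha 41.836°N, 55.139°E: 72.0 NM
Charlie 41.834°N, 53.786°E: 132.5 NM
Delta 44.281°N, 58.213°E: 163.9 NM

Bravo, Echo, Alpha, Charlie, Delta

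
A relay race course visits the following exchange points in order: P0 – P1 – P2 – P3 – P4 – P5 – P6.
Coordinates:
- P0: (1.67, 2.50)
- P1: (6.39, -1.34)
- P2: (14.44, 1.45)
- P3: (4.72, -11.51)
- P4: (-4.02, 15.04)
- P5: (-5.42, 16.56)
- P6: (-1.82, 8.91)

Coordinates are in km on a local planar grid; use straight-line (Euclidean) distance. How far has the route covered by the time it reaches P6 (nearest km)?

69 km

Leg distances:
P0→P1: 6.1 km  (cumulative 6.1 km)
P1→P2: 8.5 km  (cumulative 14.6 km)
P2→P3: 16.2 km  (cumulative 30.8 km)
P3→P4: 28.0 km  (cumulative 58.8 km)
P4→P5: 2.1 km  (cumulative 60.8 km)
P5→P6: 8.5 km  (cumulative 69.3 km)
Cumulative distance at P6 ≈ 69 km.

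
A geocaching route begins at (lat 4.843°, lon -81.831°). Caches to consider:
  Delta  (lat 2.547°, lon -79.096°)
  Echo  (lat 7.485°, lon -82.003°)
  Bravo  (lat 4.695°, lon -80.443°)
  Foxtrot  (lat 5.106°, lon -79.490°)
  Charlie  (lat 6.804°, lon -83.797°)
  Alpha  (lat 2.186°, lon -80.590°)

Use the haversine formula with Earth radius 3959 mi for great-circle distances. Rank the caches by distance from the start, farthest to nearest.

Distance from the start at (lat 4.843°, lon -81.831°) to each:
Delta (lat 2.547°, lon -79.096°): 246.4 mi
Alpha (lat 2.186°, lon -80.590°): 202.6 mi
Charlie (lat 6.804°, lon -83.797°): 191.4 mi
Echo (lat 7.485°, lon -82.003°): 182.9 mi
Foxtrot (lat 5.106°, lon -79.490°): 162.2 mi
Bravo (lat 4.695°, lon -80.443°): 96.1 mi

Delta, Alpha, Charlie, Echo, Foxtrot, Bravo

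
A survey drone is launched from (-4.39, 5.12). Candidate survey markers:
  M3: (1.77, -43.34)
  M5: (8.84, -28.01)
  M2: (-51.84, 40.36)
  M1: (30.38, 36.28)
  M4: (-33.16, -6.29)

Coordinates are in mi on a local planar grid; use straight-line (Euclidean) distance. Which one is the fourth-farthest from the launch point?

M5

Distance to each, sorted:
M2: 59.1 mi
M3: 48.8 mi
M1: 46.7 mi
M5: 35.7 mi
M4: 30.9 mi
The fourth-farthest is M5 at 35.7 mi.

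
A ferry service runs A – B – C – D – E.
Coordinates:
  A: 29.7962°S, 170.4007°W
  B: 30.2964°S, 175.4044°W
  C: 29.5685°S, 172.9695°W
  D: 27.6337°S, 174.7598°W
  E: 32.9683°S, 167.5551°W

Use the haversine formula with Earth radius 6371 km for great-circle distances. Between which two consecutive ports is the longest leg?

Leg distances:
A→B: 484.8 km
B→C: 248.2 km
C→D: 277.2 km
D→E: 910.7 km
The longest leg is D–E at 910.7 km.

D–E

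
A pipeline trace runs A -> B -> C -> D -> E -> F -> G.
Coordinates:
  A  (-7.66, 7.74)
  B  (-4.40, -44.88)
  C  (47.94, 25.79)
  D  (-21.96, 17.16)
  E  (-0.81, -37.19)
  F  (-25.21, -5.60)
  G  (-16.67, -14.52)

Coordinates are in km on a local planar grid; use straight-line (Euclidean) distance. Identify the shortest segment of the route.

Leg distances:
A→B: 52.7 km
B→C: 87.9 km
C→D: 70.4 km
D→E: 58.3 km
E→F: 39.9 km
F→G: 12.3 km
The shortest leg is F–G at 12.3 km.

F–G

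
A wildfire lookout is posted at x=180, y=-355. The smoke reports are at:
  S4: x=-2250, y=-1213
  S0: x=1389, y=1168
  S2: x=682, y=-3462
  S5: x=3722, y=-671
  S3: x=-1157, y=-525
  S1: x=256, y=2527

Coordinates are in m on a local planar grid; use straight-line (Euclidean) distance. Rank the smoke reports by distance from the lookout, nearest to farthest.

S3, S0, S4, S1, S2, S5

Computing each straight-line distance from x=180, y=-355:
S3 x=-1157, y=-525: 1347.8 m
S0 x=1389, y=1168: 1944.5 m
S4 x=-2250, y=-1213: 2577.0 m
S1 x=256, y=2527: 2883.0 m
S2 x=682, y=-3462: 3147.3 m
S5 x=3722, y=-671: 3556.1 m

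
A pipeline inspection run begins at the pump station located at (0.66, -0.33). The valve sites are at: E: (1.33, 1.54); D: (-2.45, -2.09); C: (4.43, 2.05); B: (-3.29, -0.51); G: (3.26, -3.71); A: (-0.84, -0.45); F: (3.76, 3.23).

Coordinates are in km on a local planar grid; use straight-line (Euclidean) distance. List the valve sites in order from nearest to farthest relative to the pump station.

A, E, D, B, G, C, F

Distance from the pump station at (0.66, -0.33) to each:
A (-0.84, -0.45): 1.5 km
E (1.33, 1.54): 2.0 km
D (-2.45, -2.09): 3.6 km
B (-3.29, -0.51): 4.0 km
G (3.26, -3.71): 4.3 km
C (4.43, 2.05): 4.5 km
F (3.76, 3.23): 4.7 km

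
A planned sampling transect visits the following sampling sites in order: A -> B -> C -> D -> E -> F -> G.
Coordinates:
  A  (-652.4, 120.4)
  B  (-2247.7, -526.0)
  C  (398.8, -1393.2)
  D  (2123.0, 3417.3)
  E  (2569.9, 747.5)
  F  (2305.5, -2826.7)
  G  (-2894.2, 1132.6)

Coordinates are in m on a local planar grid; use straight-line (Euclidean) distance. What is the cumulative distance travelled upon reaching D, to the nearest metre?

9616 m

Leg distances:
A→B: 1721.3 m  (cumulative 1721.3 m)
B→C: 2785.0 m  (cumulative 4506.2 m)
C→D: 5110.2 m  (cumulative 9616.4 m)
Cumulative distance at D ≈ 9616 m.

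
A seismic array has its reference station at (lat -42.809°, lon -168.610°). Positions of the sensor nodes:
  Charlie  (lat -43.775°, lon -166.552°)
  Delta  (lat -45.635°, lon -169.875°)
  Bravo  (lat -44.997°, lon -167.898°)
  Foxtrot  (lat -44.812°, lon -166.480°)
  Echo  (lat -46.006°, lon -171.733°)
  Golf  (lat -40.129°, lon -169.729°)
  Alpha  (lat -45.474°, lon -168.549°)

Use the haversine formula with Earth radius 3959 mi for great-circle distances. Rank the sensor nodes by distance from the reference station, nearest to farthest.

Charlie, Bravo, Foxtrot, Alpha, Golf, Delta, Echo

Distance from the reference station at (lat -42.809°, lon -168.610°) to each:
Charlie (lat -43.775°, lon -166.552°): 123.2 mi
Bravo (lat -44.997°, lon -167.898°): 155.3 mi
Foxtrot (lat -44.812°, lon -166.480°): 174.4 mi
Alpha (lat -45.474°, lon -168.549°): 184.2 mi
Golf (lat -40.129°, lon -169.729°): 194.0 mi
Delta (lat -45.635°, lon -169.875°): 205.1 mi
Echo (lat -46.006°, lon -171.733°): 269.3 mi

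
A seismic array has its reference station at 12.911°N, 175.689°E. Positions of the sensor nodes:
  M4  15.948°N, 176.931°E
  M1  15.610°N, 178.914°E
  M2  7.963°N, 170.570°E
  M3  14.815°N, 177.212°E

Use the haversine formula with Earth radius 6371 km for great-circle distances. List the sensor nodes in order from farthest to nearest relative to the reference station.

Computing each great-circle distance from 12.911°N, 175.689°E:
M2 7.963°N, 170.570°E: 784.8 km
M1 15.610°N, 178.914°E: 459.2 km
M4 15.948°N, 176.931°E: 363.2 km
M3 14.815°N, 177.212°E: 268.1 km

M2, M1, M4, M3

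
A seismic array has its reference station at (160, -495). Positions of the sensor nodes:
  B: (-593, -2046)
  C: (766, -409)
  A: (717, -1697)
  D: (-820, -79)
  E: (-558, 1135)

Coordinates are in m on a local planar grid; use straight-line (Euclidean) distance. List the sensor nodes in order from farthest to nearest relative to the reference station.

E, B, A, D, C

Distance from the reference station at (160, -495) to each:
E (-558, 1135): 1781.1 m
B (-593, -2046): 1724.1 m
A (717, -1697): 1324.8 m
D (-820, -79): 1064.6 m
C (766, -409): 612.1 m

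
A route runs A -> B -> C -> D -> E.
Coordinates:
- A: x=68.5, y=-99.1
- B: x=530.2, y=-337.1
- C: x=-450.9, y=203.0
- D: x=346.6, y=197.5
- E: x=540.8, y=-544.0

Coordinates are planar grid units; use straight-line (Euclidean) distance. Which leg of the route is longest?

Leg distances:
A→B: 519.4
B→C: 1119.9
C→D: 797.5
D→E: 766.5
The longest leg is B–C at 1119.9.

B–C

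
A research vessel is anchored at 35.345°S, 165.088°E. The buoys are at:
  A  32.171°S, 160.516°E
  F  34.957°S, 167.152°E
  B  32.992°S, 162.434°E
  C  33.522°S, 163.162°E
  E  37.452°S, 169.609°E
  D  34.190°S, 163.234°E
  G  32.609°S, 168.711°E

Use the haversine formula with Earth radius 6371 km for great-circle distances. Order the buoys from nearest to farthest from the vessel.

F, D, C, B, G, E, A

Distances from the vessel:
F 34.957°S, 167.152°E: 192.5 km
D 34.190°S, 163.234°E: 212.5 km
C 33.522°S, 163.162°E: 268.9 km
B 32.992°S, 162.434°E: 357.8 km
G 32.609°S, 168.711°E: 451.8 km
E 37.452°S, 169.609°E: 467.5 km
A 32.171°S, 160.516°E: 550.5 km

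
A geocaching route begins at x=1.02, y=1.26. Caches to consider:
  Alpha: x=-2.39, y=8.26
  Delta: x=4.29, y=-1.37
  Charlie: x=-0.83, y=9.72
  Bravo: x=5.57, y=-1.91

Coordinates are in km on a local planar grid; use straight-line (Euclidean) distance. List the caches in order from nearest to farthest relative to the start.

Distances from the start:
Delta x=4.29, y=-1.37: 4.2 km
Bravo x=5.57, y=-1.91: 5.5 km
Alpha x=-2.39, y=8.26: 7.8 km
Charlie x=-0.83, y=9.72: 8.7 km

Delta, Bravo, Alpha, Charlie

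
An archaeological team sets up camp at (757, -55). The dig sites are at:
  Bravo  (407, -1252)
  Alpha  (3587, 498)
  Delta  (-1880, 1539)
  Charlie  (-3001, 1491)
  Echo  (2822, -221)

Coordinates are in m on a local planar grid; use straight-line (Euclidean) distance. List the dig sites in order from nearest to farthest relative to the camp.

Distances from the camp:
Bravo (407, -1252): 1247.1 m
Echo (2822, -221): 2071.7 m
Alpha (3587, 498): 2883.5 m
Delta (-1880, 1539): 3081.3 m
Charlie (-3001, 1491): 4063.6 m

Bravo, Echo, Alpha, Delta, Charlie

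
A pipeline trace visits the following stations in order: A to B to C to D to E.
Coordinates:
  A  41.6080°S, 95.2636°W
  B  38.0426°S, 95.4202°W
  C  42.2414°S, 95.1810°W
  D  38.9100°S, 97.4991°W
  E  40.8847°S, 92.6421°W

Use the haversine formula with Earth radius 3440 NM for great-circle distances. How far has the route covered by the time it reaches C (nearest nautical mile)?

467 NM

Leg distances:
A→B: 214.2 NM  (cumulative 214.2 NM)
B→C: 252.3 NM  (cumulative 466.5 NM)
Cumulative distance at C ≈ 467 NM.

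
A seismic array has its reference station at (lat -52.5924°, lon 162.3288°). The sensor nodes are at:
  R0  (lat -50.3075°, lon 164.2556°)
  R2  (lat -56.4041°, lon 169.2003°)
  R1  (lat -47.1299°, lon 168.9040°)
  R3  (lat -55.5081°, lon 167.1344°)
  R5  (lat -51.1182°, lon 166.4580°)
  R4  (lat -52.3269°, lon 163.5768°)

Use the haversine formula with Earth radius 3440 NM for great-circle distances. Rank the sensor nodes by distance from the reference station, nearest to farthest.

R4, R0, R5, R3, R2, R1

Distances from the reference station:
R4 (lat -52.3269°, lon 163.5768°): 48.4 NM
R0 (lat -50.3075°, lon 164.2556°): 155.0 NM
R5 (lat -51.1182°, lon 166.4580°): 176.8 NM
R3 (lat -55.5081°, lon 167.1344°): 243.5 NM
R2 (lat -56.4041°, lon 169.2003°): 331.0 NM
R1 (lat -47.1299°, lon 168.9040°): 414.8 NM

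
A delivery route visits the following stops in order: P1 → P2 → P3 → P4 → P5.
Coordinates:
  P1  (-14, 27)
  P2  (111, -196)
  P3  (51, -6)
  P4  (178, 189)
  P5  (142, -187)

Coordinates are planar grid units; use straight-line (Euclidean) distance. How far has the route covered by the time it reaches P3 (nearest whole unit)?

Leg distances:
P1→P2: 255.6  (cumulative 255.6)
P2→P3: 199.2  (cumulative 454.9)
Cumulative distance at P3 ≈ 455.

455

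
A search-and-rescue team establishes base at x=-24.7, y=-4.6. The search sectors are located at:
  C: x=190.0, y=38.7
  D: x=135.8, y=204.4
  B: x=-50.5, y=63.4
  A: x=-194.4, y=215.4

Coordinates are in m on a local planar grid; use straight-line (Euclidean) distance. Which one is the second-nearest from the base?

C

Distances from the base (x=-24.7, y=-4.6):
B: 72.7 m
C: 219.0 m
D: 263.5 m
A: 277.8 m
The second-nearest is C at 219.0 m.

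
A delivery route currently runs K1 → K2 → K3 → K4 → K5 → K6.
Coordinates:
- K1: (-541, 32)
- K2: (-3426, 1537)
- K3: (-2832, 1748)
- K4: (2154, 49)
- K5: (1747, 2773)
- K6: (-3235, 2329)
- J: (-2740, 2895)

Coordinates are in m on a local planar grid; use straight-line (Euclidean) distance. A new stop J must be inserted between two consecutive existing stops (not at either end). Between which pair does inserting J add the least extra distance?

between K5 and K6

Added distance for inserting J between each consecutive pair:
K1–K2: 1877.5 m
K2–K3: 2041.8 m
K3–K4: 1544.5 m
K4–K5: 7395.8 m
K5–K6: 238.8 m
Smallest added distance is 238.8 m, inserting between K5 and K6.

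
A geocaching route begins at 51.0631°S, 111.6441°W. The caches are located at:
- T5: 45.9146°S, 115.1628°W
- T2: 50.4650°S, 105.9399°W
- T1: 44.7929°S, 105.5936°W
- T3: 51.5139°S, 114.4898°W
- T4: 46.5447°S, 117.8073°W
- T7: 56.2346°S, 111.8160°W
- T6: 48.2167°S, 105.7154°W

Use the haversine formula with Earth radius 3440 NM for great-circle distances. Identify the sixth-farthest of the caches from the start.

Distances from the start (51.0631°S, 111.6441°W):
T1: 448.0 NM
T4: 364.4 NM
T5: 339.2 NM
T7: 310.6 NM
T6: 286.8 NM
T2: 219.5 NM
T3: 110.2 NM
The sixth-farthest is T2 at 219.5 NM.

T2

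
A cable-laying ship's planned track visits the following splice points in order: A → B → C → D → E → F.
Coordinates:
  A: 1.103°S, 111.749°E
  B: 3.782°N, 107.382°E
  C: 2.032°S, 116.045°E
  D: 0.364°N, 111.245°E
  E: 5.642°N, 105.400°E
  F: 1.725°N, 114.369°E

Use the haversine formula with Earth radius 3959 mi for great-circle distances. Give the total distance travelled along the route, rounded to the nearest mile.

2763 mi

Leg distances:
A→B: 452.6 mi  (cumulative 452.6 mi)
B→C: 720.6 mi  (cumulative 1173.3 mi)
C→D: 370.6 mi  (cumulative 1543.9 mi)
D→E: 543.6 mi  (cumulative 2087.6 mi)
E→F: 675.0 mi  (cumulative 2762.5 mi)
Total route length ≈ 2763 mi.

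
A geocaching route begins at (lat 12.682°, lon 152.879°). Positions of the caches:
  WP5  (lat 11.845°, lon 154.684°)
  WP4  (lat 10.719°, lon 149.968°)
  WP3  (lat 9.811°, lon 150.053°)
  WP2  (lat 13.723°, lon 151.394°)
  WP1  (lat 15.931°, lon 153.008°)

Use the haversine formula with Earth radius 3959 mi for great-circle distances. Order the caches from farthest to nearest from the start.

WP3, WP4, WP1, WP5, WP2

Distances from the start:
WP3 (lat 9.811°, lon 150.053°): 275.7 mi
WP4 (lat 10.719°, lon 149.968°): 239.1 mi
WP1 (lat 15.931°, lon 153.008°): 224.7 mi
WP5 (lat 11.845°, lon 154.684°): 134.9 mi
WP2 (lat 13.723°, lon 151.394°): 123.1 mi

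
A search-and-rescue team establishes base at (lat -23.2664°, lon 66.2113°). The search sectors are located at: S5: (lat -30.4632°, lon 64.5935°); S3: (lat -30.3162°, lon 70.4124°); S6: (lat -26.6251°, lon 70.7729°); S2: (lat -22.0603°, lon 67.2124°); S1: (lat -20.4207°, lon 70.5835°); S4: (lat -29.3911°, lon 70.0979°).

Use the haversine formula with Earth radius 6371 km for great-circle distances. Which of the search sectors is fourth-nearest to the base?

S4

Distance to each, sorted:
S2: 168.9 km
S1: 551.1 km
S6: 592.3 km
S4: 783.3 km
S5: 816.1 km
S3: 887.7 km
The fourth-nearest is S4 at 783.3 km.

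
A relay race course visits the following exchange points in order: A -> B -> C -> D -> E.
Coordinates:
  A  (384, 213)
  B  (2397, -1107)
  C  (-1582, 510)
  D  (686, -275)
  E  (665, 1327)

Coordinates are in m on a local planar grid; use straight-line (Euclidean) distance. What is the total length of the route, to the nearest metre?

10704 m

Leg distances:
A→B: 2407.2 m  (cumulative 2407.2 m)
B→C: 4295.0 m  (cumulative 6702.2 m)
C→D: 2400.0 m  (cumulative 9102.2 m)
D→E: 1602.1 m  (cumulative 10704.4 m)
Total route length ≈ 10704 m.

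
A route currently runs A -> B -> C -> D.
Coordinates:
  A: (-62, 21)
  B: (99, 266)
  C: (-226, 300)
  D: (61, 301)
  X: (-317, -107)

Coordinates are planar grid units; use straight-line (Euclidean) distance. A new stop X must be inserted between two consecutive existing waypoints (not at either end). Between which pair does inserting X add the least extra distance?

Added distance for inserting X between each consecutive pair:
A–B: 550.9
B–C: 649.0
C–D: 686.2
Smallest added distance is 550.9, inserting between A and B.

between A and B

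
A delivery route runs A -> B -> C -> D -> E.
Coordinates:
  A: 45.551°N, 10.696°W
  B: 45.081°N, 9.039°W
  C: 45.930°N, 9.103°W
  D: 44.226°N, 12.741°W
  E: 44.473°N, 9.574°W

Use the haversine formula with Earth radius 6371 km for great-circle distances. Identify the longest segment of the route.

C–D

Leg distances:
A→B: 139.7 km
B→C: 94.5 km
C→D: 342.7 km
D→E: 253.3 km
The longest leg is C–D at 342.7 km.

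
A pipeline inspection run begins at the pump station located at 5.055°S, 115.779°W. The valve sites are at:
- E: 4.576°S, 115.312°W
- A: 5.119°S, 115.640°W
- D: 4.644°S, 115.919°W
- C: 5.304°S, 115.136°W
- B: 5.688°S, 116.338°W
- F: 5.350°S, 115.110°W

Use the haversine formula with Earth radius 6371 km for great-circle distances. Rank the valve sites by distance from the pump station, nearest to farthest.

A, D, E, C, F, B

Computing each great-circle distance from 5.055°S, 115.779°W:
A 5.119°S, 115.640°W: 17.0 km
D 4.644°S, 115.919°W: 48.3 km
E 4.576°S, 115.312°W: 74.3 km
C 5.304°S, 115.136°W: 76.4 km
F 5.350°S, 115.110°W: 81.0 km
B 5.688°S, 116.338°W: 93.7 km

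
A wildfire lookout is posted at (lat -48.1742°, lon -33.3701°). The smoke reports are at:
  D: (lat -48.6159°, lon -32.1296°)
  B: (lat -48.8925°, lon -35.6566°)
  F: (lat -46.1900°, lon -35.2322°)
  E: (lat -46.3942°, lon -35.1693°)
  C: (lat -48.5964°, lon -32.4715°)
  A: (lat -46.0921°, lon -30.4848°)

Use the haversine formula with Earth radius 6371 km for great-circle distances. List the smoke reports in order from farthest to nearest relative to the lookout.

Distances from the lookout:
A (lat -46.0921°, lon -30.4848°): 318.1 km
F (lat -46.1900°, lon -35.2322°): 261.7 km
E (lat -46.3942°, lon -35.1693°): 240.0 km
B (lat -48.8925°, lon -35.6566°): 186.3 km
D (lat -48.6159°, lon -32.1296°): 103.9 km
C (lat -48.5964°, lon -32.4715°): 81.3 km

A, F, E, B, D, C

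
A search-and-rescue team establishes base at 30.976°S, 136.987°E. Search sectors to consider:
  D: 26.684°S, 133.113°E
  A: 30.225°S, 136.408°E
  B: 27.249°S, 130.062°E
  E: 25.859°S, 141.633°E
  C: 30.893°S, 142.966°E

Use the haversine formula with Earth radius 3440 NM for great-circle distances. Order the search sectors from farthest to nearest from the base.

Distance from the base at 30.976°S, 136.987°E to each:
B 27.249°S, 130.062°E: 426.5 NM
E 25.859°S, 141.633°E: 393.1 NM
D 26.684°S, 133.113°E: 328.5 NM
C 30.893°S, 142.966°E: 307.9 NM
A 30.225°S, 136.408°E: 54.1 NM

B, E, D, C, A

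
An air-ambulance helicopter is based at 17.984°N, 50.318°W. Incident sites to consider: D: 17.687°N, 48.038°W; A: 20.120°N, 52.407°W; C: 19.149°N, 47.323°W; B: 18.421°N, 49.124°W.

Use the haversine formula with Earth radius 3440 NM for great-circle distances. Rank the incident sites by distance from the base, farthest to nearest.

C, A, D, B

Computing each great-circle distance from 17.984°N, 50.318°W:
C 19.149°N, 47.323°W: 184.2 NM
A 20.120°N, 52.407°W: 174.6 NM
D 17.687°N, 48.038°W: 131.5 NM
B 18.421°N, 49.124°W: 73.0 NM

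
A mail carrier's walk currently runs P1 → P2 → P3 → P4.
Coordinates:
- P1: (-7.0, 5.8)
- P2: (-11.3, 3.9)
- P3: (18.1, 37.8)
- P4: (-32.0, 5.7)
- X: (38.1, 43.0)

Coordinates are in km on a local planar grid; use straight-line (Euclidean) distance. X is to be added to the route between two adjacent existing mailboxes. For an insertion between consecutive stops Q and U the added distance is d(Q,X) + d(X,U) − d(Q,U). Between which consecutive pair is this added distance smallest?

Added distance for inserting X between each consecutive pair:
P1–P2: 116.8 km
P2–P3: 38.8 km
P3–P4: 40.6 km
Smallest added distance is 38.8 km, inserting between P2 and P3.

between P2 and P3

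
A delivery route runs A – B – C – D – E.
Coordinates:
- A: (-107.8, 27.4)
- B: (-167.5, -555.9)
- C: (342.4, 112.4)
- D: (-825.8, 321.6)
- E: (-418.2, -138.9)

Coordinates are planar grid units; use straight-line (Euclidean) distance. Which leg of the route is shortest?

A–B

Leg distances:
A→B: 586.3
B→C: 840.6
C→D: 1186.8
D→E: 615.0
The shortest leg is A–B at 586.3.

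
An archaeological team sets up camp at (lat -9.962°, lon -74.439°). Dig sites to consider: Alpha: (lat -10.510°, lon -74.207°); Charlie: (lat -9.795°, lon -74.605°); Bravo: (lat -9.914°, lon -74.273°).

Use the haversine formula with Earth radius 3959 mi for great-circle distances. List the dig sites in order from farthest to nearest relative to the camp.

Alpha, Charlie, Bravo

Computing each great-circle distance from (lat -9.962°, lon -74.439°):
Alpha (lat -10.510°, lon -74.207°): 41.0 mi
Charlie (lat -9.795°, lon -74.605°): 16.2 mi
Bravo (lat -9.914°, lon -74.273°): 11.8 mi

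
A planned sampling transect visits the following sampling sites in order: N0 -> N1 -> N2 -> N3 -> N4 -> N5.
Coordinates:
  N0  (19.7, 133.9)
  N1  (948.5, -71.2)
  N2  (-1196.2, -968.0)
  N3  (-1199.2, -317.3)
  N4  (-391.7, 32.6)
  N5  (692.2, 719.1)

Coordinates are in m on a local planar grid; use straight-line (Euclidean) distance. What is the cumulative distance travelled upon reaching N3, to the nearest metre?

Leg distances:
N0→N1: 951.2 m  (cumulative 951.2 m)
N1→N2: 2324.6 m  (cumulative 3275.8 m)
N2→N3: 650.7 m  (cumulative 3926.5 m)
Cumulative distance at N3 ≈ 3927 m.

3927 m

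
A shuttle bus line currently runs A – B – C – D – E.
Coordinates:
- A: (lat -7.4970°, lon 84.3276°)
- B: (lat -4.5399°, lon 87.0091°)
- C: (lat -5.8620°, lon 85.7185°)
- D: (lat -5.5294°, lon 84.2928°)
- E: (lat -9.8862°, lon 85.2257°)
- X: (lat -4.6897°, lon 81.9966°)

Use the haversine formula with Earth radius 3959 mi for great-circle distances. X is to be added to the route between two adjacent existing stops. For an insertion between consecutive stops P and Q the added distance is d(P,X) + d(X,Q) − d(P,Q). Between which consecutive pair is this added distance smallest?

between D and E

Added distance for inserting X between each consecutive pair:
A–B: 321.8 mi
B–C: 486.6 mi
C–D: 336.2 mi
D–E: 282.4 mi
Smallest added distance is 282.4 mi, inserting between D and E.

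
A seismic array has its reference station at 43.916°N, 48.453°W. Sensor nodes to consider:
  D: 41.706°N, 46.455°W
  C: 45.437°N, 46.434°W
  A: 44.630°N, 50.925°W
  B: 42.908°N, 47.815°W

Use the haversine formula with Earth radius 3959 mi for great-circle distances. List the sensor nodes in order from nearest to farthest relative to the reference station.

B, A, C, D

Computing each great-circle distance from 43.916°N, 48.453°W:
B 42.908°N, 47.815°W: 76.7 mi
A 44.630°N, 50.925°W: 131.9 mi
C 45.437°N, 46.434°W: 144.5 mi
D 41.706°N, 46.455°W: 183.2 mi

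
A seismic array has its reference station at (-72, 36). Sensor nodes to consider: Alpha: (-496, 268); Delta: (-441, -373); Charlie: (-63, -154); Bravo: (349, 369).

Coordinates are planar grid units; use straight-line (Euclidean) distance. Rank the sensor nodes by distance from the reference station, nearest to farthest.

Computing each straight-line distance from (-72, 36):
Charlie (-63, -154): 190.2
Alpha (-496, 268): 483.3
Bravo (349, 369): 536.8
Delta (-441, -373): 550.9

Charlie, Alpha, Bravo, Delta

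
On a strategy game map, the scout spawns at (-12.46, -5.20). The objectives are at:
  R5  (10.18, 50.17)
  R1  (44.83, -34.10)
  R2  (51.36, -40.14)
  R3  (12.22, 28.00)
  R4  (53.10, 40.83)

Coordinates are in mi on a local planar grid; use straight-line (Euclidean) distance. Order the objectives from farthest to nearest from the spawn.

R4, R2, R1, R5, R3

Distance from the spawn at (-12.46, -5.20) to each:
R4 (53.10, 40.83): 80.1 mi
R2 (51.36, -40.14): 72.8 mi
R1 (44.83, -34.10): 64.2 mi
R5 (10.18, 50.17): 59.8 mi
R3 (12.22, 28.00): 41.4 mi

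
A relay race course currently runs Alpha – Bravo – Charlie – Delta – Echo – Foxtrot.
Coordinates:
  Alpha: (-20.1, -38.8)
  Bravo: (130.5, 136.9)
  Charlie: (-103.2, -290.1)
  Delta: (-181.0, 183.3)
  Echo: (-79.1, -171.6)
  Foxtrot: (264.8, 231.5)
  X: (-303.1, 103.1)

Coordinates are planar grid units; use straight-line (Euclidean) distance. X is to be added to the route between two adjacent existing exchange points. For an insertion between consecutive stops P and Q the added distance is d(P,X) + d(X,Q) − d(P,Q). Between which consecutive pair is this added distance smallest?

Added distance for inserting X between each consecutive pair:
Alpha–Bravo: 520.1
Bravo–Charlie: 389.2
Charlie–Delta: 107.4
Delta–Echo: 131.3
Echo–Foxtrot: 406.8
Smallest added distance is 107.4, inserting between Charlie and Delta.

between Charlie and Delta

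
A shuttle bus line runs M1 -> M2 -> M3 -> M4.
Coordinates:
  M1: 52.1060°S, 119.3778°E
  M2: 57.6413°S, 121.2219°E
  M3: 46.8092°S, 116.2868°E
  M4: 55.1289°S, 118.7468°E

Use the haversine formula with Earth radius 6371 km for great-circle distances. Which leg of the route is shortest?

Leg distances:
M1→M2: 626.6 km
M2→M3: 1249.7 km
M3→M4: 940.9 km
The shortest leg is M1–M2 at 626.6 km.

M1–M2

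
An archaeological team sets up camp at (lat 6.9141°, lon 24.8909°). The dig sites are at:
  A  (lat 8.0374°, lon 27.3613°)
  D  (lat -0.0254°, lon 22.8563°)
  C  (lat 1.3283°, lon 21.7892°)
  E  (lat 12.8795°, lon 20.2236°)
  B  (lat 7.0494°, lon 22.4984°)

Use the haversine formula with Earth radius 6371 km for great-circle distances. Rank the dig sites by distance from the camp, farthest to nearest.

Computing each great-circle distance from (lat 6.9141°, lon 24.8909°):
E (lat 12.8795°, lon 20.2236°): 837.3 km
D (lat -0.0254°, lon 22.8563°): 804.0 km
C (lat 1.3283°, lon 21.7892°): 709.9 km
A (lat 8.0374°, lon 27.3613°): 299.6 km
B (lat 7.0494°, lon 22.4984°): 264.5 km

E, D, C, A, B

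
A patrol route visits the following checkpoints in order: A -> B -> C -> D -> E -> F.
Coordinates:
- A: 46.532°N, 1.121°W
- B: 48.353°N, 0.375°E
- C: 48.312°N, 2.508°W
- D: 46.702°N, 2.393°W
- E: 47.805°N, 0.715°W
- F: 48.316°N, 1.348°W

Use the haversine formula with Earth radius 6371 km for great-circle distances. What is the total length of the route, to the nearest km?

Leg distances:
A→B: 231.6 km  (cumulative 231.6 km)
B→C: 213.2 km  (cumulative 444.8 km)
C→D: 179.2 km  (cumulative 624.0 km)
D→E: 176.3 km  (cumulative 800.3 km)
E→F: 73.8 km  (cumulative 874.1 km)
Total route length ≈ 874 km.

874 km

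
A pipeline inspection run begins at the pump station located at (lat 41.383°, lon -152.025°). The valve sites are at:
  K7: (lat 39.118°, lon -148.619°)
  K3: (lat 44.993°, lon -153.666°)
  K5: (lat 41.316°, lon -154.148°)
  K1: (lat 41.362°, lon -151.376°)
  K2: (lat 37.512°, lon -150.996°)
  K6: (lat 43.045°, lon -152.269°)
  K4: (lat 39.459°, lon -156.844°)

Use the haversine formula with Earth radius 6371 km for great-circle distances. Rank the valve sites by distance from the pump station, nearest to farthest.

K1, K5, K6, K7, K3, K2, K4

Distances from the pump station:
K1 (lat 41.362°, lon -151.376°): 54.2 km
K5 (lat 41.316°, lon -154.148°): 177.4 km
K6 (lat 43.045°, lon -152.269°): 185.9 km
K7 (lat 39.118°, lon -148.619°): 383.3 km
K3 (lat 44.993°, lon -153.666°): 422.9 km
K2 (lat 37.512°, lon -150.996°): 439.4 km
K4 (lat 39.459°, lon -156.844°): 460.5 km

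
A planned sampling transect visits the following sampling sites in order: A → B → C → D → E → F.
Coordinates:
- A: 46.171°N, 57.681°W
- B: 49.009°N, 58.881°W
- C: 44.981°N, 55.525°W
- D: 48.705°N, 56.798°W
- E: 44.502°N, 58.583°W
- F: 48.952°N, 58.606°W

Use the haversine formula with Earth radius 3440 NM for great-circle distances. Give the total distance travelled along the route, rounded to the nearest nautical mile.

Leg distances:
A→B: 177.2 NM  (cumulative 177.2 NM)
B→C: 278.1 NM  (cumulative 455.3 NM)
C→D: 229.6 NM  (cumulative 684.9 NM)
D→E: 262.8 NM  (cumulative 947.7 NM)
E→F: 267.2 NM  (cumulative 1214.9 NM)
Total route length ≈ 1215 NM.

1215 NM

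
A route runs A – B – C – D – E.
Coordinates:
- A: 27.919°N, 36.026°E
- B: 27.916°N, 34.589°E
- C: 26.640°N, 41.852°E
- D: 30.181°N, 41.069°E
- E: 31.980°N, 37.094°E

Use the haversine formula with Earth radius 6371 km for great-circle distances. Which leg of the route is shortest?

A–B

Leg distances:
A→B: 141.2 km
B→C: 731.6 km
C→D: 401.1 km
D→E: 428.1 km
The shortest leg is A–B at 141.2 km.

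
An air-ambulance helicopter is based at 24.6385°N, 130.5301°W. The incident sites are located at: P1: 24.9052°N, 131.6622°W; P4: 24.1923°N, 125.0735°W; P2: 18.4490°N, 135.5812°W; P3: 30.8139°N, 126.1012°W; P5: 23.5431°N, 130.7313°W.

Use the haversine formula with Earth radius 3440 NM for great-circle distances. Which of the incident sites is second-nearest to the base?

P5

Distances from the base (24.6385°N, 130.5301°W):
P1: 63.8 NM
P5: 66.7 NM
P4: 299.5 NM
P3: 439.1 NM
P2: 466.4 NM
The second-nearest is P5 at 66.7 NM.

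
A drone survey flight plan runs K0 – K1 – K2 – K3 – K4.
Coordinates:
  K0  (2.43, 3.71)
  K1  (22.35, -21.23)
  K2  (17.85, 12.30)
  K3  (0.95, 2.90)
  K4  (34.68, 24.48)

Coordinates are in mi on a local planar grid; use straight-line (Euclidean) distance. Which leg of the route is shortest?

Leg distances:
K0→K1: 31.9 mi
K1→K2: 33.8 mi
K2→K3: 19.3 mi
K3→K4: 40.0 mi
The shortest leg is K2–K3 at 19.3 mi.

K2–K3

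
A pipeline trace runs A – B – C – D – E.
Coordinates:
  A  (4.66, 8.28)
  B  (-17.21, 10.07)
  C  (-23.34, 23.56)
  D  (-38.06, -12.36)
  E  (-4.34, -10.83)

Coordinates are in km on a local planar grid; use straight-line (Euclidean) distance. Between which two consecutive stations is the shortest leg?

B–C

Leg distances:
A→B: 21.9 km
B→C: 14.8 km
C→D: 38.8 km
D→E: 33.8 km
The shortest leg is B–C at 14.8 km.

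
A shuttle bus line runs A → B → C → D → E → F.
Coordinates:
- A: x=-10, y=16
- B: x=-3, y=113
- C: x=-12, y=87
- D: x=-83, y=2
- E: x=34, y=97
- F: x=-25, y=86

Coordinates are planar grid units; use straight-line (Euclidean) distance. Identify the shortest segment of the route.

Leg distances:
A→B: 97.3
B→C: 27.5
C→D: 110.8
D→E: 150.7
E→F: 60.0
The shortest leg is B–C at 27.5.

B–C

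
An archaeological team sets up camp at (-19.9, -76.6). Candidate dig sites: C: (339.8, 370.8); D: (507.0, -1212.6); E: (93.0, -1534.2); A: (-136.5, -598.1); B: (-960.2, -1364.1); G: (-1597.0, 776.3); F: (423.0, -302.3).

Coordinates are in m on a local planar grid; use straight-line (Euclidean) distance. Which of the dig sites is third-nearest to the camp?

Distances from the camp ((-19.9, -76.6)):
F: 497.1 m
A: 534.4 m
C: 574.1 m
D: 1252.2 m
E: 1462.0 m
B: 1594.3 m
G: 1793.0 m
The third-nearest is C at 574.1 m.

C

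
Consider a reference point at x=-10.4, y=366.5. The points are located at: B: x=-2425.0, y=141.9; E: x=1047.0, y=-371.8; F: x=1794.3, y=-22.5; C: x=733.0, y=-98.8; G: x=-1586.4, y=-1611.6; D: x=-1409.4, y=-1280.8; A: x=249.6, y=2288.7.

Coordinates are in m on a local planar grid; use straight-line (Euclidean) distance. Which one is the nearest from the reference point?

Distance to each, sorted:
C: 877.0 m
E: 1289.6 m
F: 1846.1 m
A: 1939.7 m
D: 2161.2 m
B: 2425.0 m
G: 2529.2 m
The nearest is C at 877.0 m.

C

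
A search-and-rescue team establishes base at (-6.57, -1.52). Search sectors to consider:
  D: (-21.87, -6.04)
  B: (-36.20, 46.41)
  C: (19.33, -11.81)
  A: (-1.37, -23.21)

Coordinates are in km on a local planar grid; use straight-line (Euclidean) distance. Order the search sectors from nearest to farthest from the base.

D, A, C, B

Computing each straight-line distance from (-6.57, -1.52):
D (-21.87, -6.04): 16.0 km
A (-1.37, -23.21): 22.3 km
C (19.33, -11.81): 27.9 km
B (-36.20, 46.41): 56.3 km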